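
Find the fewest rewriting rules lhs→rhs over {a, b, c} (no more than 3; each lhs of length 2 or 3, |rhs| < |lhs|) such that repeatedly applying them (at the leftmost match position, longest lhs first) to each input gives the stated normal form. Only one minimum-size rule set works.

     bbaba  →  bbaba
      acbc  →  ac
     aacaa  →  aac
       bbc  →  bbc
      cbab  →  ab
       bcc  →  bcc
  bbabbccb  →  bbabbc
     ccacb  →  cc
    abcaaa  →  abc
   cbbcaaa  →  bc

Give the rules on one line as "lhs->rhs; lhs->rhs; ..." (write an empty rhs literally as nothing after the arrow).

  | bbaba
  | acbc => ac
  | aacaa => aaca => aac
  | bbc

ca->c; cb->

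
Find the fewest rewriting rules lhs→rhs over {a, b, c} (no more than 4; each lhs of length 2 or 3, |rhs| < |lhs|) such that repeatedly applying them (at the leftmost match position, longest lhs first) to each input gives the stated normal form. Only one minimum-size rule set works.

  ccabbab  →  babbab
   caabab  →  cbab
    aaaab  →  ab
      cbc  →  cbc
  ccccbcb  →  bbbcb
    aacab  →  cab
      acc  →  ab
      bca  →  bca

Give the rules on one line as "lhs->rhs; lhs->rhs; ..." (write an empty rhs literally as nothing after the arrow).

  | ccabbab => babbab
  | caabab => cbab
  | aaaab => ab
  | cbc

aa->; aaa->; cc->b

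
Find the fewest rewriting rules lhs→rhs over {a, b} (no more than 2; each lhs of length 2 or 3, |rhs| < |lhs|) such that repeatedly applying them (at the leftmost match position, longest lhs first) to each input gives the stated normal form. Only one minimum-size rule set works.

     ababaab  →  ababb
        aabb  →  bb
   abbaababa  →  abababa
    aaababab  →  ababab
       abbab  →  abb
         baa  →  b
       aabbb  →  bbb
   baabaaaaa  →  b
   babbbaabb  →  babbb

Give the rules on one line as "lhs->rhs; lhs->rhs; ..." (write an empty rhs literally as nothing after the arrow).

  | ababaab => ababb
  | aabb => bb
  | abbaababa => abababa
  | aaababab => ababab

aa->; bba->b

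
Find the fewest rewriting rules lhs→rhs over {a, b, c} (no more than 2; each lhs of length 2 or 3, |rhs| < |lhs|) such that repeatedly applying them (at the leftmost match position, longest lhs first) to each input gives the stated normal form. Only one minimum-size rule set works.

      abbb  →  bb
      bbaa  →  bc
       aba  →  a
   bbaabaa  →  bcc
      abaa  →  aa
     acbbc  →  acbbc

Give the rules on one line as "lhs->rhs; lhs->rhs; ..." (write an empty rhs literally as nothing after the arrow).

ab->; baa->c

  | abbb => bb
  | bbaa => bc
  | aba => a
  | bbaabaa => bcbaa => bcc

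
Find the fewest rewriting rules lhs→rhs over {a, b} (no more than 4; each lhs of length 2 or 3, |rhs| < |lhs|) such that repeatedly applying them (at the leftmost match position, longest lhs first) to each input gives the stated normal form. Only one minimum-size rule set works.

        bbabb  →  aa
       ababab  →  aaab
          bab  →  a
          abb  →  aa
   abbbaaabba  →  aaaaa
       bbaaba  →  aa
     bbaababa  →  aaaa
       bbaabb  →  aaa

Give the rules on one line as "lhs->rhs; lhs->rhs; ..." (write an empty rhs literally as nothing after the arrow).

ba->; bab->a; bb->a; bba->a

  | bbabb => abb => aa
  | ababab => aaab
  | bab => a
  | abb => aa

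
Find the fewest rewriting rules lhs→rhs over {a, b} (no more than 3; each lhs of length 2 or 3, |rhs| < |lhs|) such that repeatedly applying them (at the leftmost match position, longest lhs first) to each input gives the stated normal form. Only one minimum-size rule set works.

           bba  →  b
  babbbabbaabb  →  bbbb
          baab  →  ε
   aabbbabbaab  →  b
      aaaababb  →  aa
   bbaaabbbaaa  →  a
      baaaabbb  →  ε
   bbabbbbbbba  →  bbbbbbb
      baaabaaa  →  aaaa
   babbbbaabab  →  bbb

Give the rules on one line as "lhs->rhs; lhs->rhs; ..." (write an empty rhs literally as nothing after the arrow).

  | bba => b
  | babbbabbaabb => bbbabbaabb => bbbbaabb => bbbabb => bbbb
  | baab => ab => ε
  | aabbbabbaab => abbabbaab => babbaab => bbaab => bab => b

ab->; ba->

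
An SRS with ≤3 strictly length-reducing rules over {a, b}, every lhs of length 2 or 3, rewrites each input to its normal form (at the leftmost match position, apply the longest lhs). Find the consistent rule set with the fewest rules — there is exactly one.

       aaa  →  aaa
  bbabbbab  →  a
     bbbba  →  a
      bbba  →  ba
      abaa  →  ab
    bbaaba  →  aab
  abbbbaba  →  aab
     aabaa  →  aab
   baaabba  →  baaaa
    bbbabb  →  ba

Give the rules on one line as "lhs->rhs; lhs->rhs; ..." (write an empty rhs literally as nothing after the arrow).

  | aaa
  | bbabbbab => abbbab => abab => abb => a
  | bbbba => bba => a
  | bbba => ba

aba->ab; bb->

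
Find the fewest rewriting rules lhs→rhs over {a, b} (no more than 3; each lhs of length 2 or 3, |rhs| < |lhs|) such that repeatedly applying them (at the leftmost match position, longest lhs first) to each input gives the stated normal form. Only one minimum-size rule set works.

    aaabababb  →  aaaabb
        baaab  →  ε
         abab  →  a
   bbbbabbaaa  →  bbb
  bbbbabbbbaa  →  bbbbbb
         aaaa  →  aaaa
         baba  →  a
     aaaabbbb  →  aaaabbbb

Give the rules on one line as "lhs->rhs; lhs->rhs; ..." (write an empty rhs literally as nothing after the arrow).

ba->; baa->b; bab->

  | aaabababb => aaaabb
  | baaab => bab => ε
  | abab => a
  | bbbbabbaaa => bbbbaaa => bbbba => bbb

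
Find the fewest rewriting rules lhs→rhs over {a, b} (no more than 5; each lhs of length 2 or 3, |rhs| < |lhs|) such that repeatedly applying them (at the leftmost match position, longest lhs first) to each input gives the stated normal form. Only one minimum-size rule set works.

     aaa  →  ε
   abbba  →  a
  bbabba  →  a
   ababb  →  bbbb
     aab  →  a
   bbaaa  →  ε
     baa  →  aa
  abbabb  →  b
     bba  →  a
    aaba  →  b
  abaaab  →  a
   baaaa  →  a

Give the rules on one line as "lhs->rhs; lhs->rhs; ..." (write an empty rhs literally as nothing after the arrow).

  | aaa => ε
  | abbba => bba => ba => a
  | bbabba => babba => abba => ba => a
  | ababb => bbbb

aaa->; ab->; aba->bb; ba->a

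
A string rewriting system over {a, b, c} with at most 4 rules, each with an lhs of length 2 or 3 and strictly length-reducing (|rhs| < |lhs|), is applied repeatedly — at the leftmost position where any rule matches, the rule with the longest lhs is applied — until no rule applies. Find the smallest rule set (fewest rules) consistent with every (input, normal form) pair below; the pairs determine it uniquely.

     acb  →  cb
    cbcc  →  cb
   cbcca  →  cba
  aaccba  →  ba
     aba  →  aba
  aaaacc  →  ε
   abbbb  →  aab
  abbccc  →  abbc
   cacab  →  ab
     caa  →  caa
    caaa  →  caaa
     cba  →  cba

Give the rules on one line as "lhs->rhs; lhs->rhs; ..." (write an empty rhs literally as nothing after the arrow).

ac->c; bbb->a; cc->

  | acb => cb
  | cbcc => cb
  | cbcca => cba
  | aaccba => accba => ccba => ba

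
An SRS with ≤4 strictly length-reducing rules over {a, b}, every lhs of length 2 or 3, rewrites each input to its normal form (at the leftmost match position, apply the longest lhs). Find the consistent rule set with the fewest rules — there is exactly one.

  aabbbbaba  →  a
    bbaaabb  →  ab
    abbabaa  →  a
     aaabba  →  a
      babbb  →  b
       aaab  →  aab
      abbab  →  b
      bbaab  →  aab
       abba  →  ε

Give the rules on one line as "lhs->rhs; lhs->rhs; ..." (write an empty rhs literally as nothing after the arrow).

  | aabbbbaba => abbbaba => bbaba => aba => a
  | bbaaabb => aaabb => aabb => ab
  | abbabaa => babaa => baa => a
  | aaabba => aabba => aba => a

aaa->aa; abb->b; ba->; bb->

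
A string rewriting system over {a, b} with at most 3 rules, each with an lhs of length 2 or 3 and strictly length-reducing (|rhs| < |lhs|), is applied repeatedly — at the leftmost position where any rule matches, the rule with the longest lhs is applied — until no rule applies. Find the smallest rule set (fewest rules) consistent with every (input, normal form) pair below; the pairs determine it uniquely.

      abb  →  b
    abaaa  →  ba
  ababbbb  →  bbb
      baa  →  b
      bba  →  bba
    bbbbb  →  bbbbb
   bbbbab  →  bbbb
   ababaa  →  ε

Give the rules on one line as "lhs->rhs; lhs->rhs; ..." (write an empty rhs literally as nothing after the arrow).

  | abb => b
  | abaaa => aaa => ba
  | ababbbb => abbbb => bbb
  | baa => b

aa->; aaa->ba; ab->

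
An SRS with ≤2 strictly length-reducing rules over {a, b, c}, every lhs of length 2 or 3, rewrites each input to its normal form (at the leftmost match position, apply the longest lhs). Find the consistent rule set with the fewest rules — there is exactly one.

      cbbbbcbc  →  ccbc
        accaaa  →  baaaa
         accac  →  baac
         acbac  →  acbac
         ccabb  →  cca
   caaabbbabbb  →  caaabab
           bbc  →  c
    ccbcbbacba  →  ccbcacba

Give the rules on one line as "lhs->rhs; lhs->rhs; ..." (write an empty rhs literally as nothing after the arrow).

  | cbbbbcbc => cbbcbc => ccbc
  | accaaa => baaaa
  | accac => baac
  | acbac

acc->ba; bb->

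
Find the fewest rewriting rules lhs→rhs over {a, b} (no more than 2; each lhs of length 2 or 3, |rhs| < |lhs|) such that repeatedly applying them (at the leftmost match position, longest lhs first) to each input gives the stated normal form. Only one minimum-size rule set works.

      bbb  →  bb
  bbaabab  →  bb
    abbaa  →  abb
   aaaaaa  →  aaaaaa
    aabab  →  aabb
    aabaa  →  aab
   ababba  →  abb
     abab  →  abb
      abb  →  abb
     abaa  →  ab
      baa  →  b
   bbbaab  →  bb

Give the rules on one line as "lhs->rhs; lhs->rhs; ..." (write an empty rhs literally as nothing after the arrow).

ba->b; bbb->bb

  | bbb => bb
  | bbaabab => bbabab => bbbab => bbab => bbb => bb
  | abbaa => abba => abb
  | aaaaaa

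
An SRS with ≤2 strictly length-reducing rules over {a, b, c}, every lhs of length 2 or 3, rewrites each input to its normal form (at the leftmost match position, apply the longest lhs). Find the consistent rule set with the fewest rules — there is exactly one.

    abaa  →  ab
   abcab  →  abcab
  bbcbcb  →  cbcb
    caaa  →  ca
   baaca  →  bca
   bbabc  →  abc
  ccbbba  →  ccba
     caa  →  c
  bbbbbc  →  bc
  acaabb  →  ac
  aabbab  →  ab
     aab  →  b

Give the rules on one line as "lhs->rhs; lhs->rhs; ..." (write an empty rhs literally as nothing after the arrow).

aa->; bb->

  | abaa => ab
  | abcab
  | bbcbcb => cbcb
  | caaa => ca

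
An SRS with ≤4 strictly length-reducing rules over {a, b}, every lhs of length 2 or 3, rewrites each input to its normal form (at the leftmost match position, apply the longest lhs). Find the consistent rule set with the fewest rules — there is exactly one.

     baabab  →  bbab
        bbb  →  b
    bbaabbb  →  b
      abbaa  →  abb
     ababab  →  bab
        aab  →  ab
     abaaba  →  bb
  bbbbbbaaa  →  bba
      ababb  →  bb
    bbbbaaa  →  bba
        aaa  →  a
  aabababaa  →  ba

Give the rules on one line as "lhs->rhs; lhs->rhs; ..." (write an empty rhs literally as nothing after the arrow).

  | baabab => bbab
  | bbb => b
  | bbaabbb => bbbbb => bbb => b
  | abbaa => abb

aa->a; aba->bb; baa->b; bbb->b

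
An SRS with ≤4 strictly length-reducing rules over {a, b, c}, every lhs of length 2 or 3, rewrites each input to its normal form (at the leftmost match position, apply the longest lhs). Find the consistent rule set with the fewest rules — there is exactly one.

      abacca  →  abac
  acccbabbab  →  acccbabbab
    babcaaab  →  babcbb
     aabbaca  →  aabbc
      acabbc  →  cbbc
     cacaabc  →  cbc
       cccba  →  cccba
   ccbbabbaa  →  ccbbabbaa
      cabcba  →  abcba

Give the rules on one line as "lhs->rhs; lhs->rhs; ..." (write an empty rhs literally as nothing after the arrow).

  | abacca => abac
  | acccbabbab
  | babcaaab => babcbb
  | aabbaca => aabbc

aaa->b; aca->c; cab->ab; cca->c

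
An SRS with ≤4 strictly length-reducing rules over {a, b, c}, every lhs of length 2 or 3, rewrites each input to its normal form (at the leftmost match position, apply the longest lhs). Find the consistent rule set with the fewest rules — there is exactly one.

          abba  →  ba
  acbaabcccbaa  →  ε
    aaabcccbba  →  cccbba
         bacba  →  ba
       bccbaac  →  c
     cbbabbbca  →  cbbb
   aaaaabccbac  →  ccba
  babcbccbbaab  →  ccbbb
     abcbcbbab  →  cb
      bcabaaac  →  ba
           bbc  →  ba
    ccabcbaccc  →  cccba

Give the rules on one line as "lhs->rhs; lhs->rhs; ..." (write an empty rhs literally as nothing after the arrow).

aa->; ab->; ac->a; bc->a

  | abba => ba
  | acbaabcccbaa => abaabcccbaa => aabcccbaa => bcccbaa => accbaa => acbaa => abaa => aa => ε
  | aaabcccbba => abcccbba => cccbba
  | bacba => baba => ba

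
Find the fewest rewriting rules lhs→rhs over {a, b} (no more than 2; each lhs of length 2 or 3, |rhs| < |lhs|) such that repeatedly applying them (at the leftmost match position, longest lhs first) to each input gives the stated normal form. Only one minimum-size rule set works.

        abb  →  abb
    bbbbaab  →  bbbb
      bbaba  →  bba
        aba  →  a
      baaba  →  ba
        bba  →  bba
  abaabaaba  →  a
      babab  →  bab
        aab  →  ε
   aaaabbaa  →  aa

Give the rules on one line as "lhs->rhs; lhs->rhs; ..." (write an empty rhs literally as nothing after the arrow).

  | abb
  | bbbbaab => bbbb
  | bbaba => bba
  | aba => a

aab->; aba->a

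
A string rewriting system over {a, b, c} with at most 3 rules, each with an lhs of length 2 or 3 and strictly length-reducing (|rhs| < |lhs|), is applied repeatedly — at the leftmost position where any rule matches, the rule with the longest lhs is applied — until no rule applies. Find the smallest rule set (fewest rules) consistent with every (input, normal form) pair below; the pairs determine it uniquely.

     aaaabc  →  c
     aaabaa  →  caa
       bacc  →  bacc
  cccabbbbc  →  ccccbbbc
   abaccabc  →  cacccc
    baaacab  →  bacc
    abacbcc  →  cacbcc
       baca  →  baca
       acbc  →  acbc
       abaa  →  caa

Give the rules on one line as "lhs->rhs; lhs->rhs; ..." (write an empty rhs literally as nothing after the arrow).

  | aaaabc => aabc => c
  | aaabaa => abaa => caa
  | bacc
  | cccabbbbc => ccccbbbc

aaa->a; aab->; ab->c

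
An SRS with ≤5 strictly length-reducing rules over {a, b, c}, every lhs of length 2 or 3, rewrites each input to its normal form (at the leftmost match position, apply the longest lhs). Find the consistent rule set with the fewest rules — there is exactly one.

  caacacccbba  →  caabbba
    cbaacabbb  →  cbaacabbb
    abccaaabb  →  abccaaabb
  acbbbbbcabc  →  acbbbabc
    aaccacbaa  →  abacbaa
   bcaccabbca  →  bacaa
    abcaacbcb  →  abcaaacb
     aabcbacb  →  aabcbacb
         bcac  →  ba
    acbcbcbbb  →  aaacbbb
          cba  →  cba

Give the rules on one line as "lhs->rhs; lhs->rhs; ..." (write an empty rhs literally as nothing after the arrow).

acc->b; bbc->; cac->a; cbc->ac

  | caacacccbba => caaaccbba => caabbba
  | cbaacabbb
  | abccaaabb
  | acbbbbbcabc => acbbbabc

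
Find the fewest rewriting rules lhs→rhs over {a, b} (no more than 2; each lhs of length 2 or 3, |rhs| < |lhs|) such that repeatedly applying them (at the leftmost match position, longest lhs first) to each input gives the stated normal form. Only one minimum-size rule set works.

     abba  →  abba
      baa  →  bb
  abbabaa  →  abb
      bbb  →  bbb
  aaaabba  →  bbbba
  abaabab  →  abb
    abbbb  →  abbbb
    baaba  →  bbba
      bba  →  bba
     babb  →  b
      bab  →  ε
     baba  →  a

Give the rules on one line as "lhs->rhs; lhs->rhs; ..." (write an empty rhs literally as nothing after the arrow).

aa->b; bab->

  | abba
  | baa => bb
  | abbabaa => abaa => abb
  | bbb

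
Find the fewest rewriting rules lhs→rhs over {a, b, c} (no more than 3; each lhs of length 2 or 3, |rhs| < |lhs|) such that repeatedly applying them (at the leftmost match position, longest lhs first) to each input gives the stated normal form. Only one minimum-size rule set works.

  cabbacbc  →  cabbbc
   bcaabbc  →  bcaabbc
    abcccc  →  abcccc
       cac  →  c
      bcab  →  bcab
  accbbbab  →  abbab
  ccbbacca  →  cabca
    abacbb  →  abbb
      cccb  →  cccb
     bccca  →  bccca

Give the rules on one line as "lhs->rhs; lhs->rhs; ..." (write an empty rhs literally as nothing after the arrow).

  | cabbacbc => cabbbc
  | bcaabbc
  | abcccc
  | cac => c

ac->; cbb->ab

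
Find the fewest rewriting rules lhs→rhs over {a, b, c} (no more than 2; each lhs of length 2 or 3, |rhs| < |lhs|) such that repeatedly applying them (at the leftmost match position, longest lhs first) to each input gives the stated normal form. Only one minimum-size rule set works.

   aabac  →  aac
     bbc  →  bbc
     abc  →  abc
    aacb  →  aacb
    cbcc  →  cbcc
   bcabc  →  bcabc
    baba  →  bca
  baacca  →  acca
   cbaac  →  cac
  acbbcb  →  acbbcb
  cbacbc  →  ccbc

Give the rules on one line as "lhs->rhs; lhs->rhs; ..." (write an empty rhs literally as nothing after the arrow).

ba->; bab->bc

  | aabac => aac
  | bbc
  | abc
  | aacb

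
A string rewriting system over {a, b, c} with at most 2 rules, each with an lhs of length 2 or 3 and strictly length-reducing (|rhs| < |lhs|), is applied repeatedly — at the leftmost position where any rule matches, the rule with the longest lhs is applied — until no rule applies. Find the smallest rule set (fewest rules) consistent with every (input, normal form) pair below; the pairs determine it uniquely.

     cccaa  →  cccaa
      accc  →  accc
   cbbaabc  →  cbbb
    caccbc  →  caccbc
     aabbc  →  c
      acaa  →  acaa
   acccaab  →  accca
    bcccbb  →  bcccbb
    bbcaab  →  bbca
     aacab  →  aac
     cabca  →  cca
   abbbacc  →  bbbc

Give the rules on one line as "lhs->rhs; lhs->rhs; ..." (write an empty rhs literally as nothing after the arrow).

  | cccaa
  | accc
  | cbbaabc => cbbac => cbbb
  | caccbc

ab->; bac->bb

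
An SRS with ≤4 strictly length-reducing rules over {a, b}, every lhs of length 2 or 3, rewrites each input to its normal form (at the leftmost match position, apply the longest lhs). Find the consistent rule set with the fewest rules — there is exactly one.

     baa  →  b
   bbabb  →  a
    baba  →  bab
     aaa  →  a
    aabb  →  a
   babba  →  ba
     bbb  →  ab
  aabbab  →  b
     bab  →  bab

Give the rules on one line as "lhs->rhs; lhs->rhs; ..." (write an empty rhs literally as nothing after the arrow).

  | baa => b
  | bbabb => aabb => bb => a
  | baba => bab
  | aaa => a

aa->; aba->ab; bb->a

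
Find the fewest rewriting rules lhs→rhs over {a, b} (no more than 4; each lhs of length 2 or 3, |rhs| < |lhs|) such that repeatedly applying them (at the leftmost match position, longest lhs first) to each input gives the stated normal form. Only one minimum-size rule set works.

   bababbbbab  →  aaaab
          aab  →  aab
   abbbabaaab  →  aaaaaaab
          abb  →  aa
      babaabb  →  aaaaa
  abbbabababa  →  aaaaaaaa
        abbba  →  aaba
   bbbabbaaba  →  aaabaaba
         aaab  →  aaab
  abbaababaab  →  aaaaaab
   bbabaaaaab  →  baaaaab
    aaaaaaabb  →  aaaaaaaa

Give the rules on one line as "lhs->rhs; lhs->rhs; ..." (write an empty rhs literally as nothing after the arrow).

bab->aa; bb->a; bba->

  | bababbbbab => aaabbbbab => aaaabbab => aaaab
  | aab
  | abbbabaaab => aababaaab => aaaaaaab
  | abb => aa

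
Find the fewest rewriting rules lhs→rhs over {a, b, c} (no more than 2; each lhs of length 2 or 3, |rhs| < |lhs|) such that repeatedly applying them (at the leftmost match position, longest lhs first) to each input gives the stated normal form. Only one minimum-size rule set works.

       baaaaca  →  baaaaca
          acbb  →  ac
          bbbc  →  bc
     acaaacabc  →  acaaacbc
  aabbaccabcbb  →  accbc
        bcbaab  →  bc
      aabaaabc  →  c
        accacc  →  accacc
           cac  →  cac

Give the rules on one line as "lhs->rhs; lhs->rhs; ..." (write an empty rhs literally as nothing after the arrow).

ab->b; bb->

  | baaaaca
  | acbb => ac
  | bbbc => bc
  | acaaacabc => acaaacbc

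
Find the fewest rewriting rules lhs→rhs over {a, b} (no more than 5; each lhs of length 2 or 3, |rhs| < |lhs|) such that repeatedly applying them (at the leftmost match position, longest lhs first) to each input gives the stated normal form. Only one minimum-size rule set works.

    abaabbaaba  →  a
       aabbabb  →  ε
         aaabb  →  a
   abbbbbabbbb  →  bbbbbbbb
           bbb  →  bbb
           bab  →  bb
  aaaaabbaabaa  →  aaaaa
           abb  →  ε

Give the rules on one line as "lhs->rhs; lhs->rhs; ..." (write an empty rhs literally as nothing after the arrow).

aba->; abb->ba; ba->; bab->bb

  | abaabbaaba => abbaaba => baaaba => aaba => a
  | aabbabb => abaabb => abb => ba => ε
  | aaabb => aaba => a
  | abbbbbabbbb => babbbabbbb => bbbbabbbb => bbbbbbbb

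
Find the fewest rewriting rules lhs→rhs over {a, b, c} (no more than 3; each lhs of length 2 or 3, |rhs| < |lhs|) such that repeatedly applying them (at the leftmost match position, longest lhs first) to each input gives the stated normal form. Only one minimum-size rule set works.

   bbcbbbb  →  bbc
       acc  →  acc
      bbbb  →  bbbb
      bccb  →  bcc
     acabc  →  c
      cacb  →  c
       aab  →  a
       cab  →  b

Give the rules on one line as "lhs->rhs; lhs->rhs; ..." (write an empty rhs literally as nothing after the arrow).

ab->; ca->; cb->c

  | bbcbbbb => bbcbbb => bbcbb => bbcb => bbc
  | acc
  | bbbb
  | bccb => bcc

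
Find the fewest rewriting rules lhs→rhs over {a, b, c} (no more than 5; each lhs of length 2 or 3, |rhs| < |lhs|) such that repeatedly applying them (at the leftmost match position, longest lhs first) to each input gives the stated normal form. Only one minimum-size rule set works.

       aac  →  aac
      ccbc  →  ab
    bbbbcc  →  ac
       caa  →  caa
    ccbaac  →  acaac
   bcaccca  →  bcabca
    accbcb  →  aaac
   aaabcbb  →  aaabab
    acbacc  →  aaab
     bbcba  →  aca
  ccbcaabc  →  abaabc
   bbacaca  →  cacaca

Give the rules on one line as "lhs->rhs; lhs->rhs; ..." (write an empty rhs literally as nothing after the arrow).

  | aac
  | ccbc => acc => ab
  | bbbbcc => cbbcc => abcc => abb => ac
  | caa

bb->c; cb->a; cc->b; ccb->ac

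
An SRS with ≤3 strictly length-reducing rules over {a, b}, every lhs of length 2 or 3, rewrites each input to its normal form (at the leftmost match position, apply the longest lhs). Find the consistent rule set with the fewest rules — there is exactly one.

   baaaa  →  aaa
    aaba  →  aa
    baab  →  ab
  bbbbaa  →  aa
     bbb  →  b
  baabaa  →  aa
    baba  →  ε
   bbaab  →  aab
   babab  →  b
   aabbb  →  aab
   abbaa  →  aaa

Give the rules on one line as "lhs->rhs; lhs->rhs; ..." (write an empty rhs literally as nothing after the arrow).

ba->; bb->

  | baaaa => aaa
  | aaba => aa
  | baab => ab
  | bbbbaa => bbaa => aa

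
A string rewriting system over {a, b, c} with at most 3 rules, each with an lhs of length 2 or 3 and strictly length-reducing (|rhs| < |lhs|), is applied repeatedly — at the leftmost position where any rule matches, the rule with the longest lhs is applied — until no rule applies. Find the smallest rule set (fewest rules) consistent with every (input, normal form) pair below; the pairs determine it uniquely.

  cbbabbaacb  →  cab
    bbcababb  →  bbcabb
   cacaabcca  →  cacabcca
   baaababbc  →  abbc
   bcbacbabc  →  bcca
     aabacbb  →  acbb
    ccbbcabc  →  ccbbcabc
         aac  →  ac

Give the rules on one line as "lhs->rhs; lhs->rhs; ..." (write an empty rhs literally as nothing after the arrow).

  | cbbabbaacb => cbbbaacb => cbbacb => cbcb => cab
  | bbcababb => bbcabb
  | cacaabcca => cacabcca
  | baaababbc => aababbc => ababbc => abbc

aa->a; ba->; cbc->ca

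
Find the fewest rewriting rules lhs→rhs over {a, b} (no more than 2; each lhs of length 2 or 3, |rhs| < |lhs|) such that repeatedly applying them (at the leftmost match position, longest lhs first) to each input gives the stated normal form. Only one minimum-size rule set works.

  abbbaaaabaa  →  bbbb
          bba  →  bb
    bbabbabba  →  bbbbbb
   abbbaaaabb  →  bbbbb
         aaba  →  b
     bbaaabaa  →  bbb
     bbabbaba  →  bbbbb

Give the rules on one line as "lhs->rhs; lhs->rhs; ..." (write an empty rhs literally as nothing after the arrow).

  | abbbaaaabaa => bbbaaaabaa => bbbaaabaa => bbbaabaa => bbbabaa => bbbbaa => bbbba => bbbb
  | bba => bb
  | bbabbabba => bbbbabba => bbbbbba => bbbbbb
  | abbbaaaabb => bbbaaaabb => bbbaaabb => bbbaabb => bbbabb => bbbbb

ab->b; ba->b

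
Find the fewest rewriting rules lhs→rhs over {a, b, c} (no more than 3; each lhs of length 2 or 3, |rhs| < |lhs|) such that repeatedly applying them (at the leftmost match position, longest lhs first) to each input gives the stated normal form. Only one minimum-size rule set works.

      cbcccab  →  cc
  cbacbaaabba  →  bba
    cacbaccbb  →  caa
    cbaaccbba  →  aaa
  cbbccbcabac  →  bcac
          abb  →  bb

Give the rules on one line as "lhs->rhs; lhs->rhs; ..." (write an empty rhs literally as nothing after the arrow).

ab->b; cb->

  | cbcccab => cccab => cccb => cc
  | cbacbaaabba => acbaaabba => aaaabba => aaabba => aabba => abba => bba
  | cacbaccbb => caaccbb => caacb => caa
  | cbaaccbba => aaccbba => aacba => aaa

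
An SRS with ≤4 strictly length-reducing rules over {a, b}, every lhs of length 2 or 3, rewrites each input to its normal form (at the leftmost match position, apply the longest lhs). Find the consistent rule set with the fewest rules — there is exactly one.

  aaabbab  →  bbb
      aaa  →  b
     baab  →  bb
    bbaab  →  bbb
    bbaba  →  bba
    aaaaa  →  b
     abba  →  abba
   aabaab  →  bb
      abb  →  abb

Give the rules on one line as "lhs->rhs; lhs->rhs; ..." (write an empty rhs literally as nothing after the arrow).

  | aaabbab => bbbab => bbb
  | aaa => b
  | baab => bb
  | bbaab => bbb

aa->; aaa->b; bab->b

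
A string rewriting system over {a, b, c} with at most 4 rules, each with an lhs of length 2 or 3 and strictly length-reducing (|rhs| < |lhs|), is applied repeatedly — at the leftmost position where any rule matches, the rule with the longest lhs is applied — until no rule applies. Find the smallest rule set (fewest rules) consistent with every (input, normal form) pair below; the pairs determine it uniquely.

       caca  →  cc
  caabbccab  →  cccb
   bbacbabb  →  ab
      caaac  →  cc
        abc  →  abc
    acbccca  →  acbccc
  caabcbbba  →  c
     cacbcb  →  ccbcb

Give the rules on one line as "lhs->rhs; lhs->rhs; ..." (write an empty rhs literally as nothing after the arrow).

  | caca => cca => cc
  | caabbccab => cabbccab => cbbccab => cccab => cccb
  | bbacbabb => acbabb => abbb => ab
  | caaac => caac => cac => cc

bb->; ca->c; cba->b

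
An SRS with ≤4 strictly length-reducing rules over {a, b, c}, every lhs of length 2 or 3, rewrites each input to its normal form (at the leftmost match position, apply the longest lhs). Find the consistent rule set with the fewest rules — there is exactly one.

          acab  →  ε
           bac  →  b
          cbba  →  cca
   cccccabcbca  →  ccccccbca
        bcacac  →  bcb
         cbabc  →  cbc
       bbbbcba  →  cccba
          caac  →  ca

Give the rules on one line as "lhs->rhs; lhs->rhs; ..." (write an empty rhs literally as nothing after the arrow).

  | acab => ab => ε
  | bac => b
  | cbba => cca
  | cccccabcbca => ccccccbca

ab->; ac->; bb->c; cac->cb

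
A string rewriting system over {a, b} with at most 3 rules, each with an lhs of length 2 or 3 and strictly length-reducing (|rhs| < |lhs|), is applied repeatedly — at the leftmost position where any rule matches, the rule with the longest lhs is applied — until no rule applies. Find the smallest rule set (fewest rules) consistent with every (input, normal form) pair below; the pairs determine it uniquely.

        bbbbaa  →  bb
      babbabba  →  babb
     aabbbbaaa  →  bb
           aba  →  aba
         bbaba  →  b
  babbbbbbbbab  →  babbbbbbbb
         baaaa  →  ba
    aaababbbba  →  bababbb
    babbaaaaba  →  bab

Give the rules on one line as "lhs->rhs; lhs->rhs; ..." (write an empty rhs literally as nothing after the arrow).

  | bbbbaa => bbba => bb
  | babbabba => babbba => babb
  | aabbbbaaa => bbbbbaaa => bbbbaa => bbba => bb
  | aba

aa->b; bba->b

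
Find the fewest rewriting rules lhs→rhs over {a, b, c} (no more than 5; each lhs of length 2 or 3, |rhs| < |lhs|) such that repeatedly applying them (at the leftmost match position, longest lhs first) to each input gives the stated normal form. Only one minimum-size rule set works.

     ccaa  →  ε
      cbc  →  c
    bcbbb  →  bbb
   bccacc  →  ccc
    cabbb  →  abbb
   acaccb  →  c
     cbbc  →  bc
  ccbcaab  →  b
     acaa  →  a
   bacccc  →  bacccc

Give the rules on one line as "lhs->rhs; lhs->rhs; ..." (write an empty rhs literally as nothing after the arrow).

  | ccaa => caa => aa => ε
  | cbc => c
  | bcbbb => bbb
  | bccacc => bcacc => ccc

aa->; bca->c; ca->a; cb->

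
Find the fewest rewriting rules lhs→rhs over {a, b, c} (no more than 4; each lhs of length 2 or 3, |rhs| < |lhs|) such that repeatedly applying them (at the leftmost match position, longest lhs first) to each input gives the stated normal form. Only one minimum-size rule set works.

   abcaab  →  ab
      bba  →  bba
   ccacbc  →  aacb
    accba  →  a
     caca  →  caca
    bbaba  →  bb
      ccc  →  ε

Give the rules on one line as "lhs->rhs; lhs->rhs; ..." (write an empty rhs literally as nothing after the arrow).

  | abcaab => abaab => ab
  | bba
  | ccacbc => aacbc => aacb
  | accba => aaba => a

aba->; bc->b; cc->a; ccc->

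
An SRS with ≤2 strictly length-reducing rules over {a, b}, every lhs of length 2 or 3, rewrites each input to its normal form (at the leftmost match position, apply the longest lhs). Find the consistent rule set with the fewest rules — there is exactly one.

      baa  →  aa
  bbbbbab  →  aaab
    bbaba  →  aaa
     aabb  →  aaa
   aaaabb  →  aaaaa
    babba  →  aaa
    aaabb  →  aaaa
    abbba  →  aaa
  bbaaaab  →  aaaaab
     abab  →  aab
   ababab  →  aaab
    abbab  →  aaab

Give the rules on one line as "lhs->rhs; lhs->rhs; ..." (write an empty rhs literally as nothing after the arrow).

  | baa => aa
  | bbbbbab => abbbab => aabab => aaab
  | bbaba => aaba => aaa
  | aabb => aaa

ba->a; bb->a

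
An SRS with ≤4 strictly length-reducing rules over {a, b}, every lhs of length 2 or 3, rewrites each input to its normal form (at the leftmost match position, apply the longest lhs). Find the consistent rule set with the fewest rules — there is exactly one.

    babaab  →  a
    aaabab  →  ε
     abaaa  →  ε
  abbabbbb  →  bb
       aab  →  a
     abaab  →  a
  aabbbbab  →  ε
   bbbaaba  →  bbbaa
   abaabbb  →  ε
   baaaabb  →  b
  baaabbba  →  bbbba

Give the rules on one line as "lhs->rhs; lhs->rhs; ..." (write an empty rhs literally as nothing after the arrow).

aaa->; ab->; abb->; bab->

  | babaab => aab => a
  | aaabab => bab => ε
  | abaaa => aaa => ε
  | abbabbbb => abbbb => bb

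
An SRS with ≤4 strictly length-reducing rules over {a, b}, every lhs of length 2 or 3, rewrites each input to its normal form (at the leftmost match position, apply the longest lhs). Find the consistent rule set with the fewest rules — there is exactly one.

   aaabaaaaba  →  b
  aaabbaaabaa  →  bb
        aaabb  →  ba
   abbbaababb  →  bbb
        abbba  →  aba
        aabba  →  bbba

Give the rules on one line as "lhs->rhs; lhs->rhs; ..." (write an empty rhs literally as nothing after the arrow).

  | aaabaaaaba => babaaaaba => babaaba => babba => baa => b
  | aaabbaaabaa => babbaaabaa => baaaabaa => baabaa => bbaa => bb
  | aaabb => babb => ba
  | abbbaababb => abaababb => abbabb => aabb => bbb

aa->b; abb->a; baa->b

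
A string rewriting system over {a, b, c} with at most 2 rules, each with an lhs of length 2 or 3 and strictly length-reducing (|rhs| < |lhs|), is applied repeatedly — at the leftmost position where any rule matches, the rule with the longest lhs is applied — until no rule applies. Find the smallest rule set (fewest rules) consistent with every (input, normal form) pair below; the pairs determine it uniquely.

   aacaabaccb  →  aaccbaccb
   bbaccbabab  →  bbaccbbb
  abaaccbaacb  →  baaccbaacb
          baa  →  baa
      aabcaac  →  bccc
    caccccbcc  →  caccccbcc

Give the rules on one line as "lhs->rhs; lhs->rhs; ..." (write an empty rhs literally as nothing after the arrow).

  | aacaabaccb => aaccbaccb
  | bbaccbabab => bbaccbbab => bbaccbbb
  | abaaccbaacb => baaccbaacb
  | baa

ab->b; caa->cc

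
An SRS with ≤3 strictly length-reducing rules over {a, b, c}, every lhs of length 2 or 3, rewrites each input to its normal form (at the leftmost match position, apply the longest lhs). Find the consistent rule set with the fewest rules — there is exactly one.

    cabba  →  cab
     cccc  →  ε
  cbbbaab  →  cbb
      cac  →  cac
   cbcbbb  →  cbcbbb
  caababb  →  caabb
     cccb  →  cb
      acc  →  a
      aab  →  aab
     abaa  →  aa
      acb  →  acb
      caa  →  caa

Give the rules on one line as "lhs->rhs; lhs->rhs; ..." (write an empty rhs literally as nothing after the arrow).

  | cabba => cab
  | cccc => cc => ε
  | cbbbaab => cbbab => cbb
  | cac

ba->; cc->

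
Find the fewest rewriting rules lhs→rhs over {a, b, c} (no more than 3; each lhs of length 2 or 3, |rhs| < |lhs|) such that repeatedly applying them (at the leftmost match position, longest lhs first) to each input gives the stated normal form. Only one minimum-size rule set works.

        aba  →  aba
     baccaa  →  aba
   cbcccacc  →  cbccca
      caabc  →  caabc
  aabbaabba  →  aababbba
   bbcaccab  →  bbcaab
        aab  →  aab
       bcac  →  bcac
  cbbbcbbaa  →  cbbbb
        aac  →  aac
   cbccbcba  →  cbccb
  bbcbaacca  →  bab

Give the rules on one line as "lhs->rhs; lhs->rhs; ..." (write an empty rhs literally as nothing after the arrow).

acc->a; baa->ab; cba->

  | aba
  | baccaa => baaa => aba
  | cbcccacc => cbccca
  | caabc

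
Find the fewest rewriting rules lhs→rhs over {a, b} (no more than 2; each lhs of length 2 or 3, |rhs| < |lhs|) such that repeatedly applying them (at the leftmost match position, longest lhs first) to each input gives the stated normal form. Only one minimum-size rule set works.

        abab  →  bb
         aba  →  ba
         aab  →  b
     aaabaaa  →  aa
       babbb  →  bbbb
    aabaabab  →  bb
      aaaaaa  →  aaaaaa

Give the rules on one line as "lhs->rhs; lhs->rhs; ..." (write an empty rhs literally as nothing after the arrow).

ab->b; baa->a

  | abab => bab => bb
  | aba => ba
  | aab => ab => b
  | aaabaaa => aabaaa => abaaa => baaa => aa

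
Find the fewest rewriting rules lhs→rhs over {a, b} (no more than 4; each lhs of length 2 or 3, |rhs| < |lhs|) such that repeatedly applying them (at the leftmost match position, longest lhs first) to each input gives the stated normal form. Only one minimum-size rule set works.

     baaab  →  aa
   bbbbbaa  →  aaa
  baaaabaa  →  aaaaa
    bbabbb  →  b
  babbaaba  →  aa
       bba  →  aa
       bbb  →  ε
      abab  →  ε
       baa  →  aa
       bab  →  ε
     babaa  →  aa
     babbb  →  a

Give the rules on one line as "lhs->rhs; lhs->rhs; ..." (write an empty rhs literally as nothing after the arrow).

  | baaab => aaab => aa
  | bbbbbaa => abbbaa => bbaa => aaa
  | baaaabaa => aaaabaa => aaaaa
  | bbabbb => aabbb => abb => b

ab->; ba->a; bb->a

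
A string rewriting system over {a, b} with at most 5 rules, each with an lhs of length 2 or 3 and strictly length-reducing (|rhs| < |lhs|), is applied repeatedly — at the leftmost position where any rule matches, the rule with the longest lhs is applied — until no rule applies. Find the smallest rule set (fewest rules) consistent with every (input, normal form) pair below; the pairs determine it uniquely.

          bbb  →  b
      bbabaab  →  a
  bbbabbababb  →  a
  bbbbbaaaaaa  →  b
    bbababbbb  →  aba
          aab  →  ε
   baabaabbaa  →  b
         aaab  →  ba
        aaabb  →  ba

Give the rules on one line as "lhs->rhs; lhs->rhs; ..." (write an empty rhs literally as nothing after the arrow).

aa->b; baa->b; bab->ba; bb->

  | bbb => b
  | bbabaab => abaab => abb => a
  | bbbabbababb => babbababb => babababb => baababb => bbabb => abb => a
  | bbbbbaaaaaa => bbbaaaaaa => baaaaaa => baaaa => baa => b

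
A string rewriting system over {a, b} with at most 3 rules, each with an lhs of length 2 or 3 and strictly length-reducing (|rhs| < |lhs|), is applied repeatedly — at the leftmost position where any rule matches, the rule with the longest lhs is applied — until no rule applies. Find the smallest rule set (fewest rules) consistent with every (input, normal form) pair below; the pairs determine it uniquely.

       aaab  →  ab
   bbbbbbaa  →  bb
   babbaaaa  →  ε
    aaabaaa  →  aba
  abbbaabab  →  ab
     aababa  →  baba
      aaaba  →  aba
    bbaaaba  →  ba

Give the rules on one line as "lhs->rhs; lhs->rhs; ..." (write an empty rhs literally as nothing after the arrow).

aa->; abb->ba; bba->

  | aaab => ab
  | bbbbbbaa => bbbba => bb
  | babbaaaa => bbaaaaa => aaaa => aa => ε
  | aaabaaa => abaaa => aba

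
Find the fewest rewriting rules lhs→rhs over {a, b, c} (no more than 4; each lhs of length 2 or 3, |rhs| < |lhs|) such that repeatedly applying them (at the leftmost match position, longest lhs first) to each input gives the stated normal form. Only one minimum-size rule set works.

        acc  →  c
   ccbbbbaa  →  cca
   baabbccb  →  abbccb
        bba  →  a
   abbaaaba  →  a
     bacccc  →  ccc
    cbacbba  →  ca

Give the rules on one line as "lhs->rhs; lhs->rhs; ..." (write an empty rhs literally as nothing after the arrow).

  | acc => c
  | ccbbbbaa => ccbbbaa => ccbbaa => ccbaa => ccaa => cca
  | baabbccb => aabbccb => abbccb
  | bba => ba => a

aa->a; ac->; ba->a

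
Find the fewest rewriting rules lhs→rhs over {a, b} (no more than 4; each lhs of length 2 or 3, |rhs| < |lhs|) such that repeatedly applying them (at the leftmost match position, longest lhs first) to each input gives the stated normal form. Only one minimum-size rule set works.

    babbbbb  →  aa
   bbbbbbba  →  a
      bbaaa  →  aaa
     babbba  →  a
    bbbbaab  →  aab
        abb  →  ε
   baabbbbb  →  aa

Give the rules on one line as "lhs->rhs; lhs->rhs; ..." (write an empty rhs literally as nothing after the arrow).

aba->; abb->bb; bb->; bbb->aa

  | babbbbb => bbbbbb => aabbb => abbb => bbb => aa
  | bbbbbbba => aabbbba => abbbba => bbbba => aaba => a
  | bbaaa => aaa
  | babbba => bbbba => aaba => a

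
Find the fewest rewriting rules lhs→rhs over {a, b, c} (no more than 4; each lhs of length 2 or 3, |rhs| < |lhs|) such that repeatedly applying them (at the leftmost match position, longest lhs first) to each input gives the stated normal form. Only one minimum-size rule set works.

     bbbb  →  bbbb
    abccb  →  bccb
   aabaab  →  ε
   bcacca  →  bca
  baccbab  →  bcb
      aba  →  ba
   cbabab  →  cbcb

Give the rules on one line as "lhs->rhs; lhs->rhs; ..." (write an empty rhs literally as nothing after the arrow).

  | bbbb
  | abccb => bccb
  | aabaab => aab => ε
  | bcacca => bca

aab->; ab->b; acc->; bba->bc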